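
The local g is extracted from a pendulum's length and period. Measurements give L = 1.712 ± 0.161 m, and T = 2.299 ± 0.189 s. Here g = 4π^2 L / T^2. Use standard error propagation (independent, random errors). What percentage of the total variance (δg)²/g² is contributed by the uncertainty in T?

(δg/g)² = (1·δL/L)² + (-2·δT/T)²
  L term: (1×0.0940)² = 0.00884
  T term: (-2×0.0822)² = 0.0270
Total = 0.0359. Share from T = 0.0270/0.0359 = 0.753.

75.3%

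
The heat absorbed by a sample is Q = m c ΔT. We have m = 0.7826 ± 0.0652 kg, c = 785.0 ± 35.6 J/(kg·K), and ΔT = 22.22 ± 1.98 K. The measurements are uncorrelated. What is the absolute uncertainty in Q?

Since Q is a product/quotient, work with relative uncertainties:
  (1·δm/m)² = (1×0.0833)² = 0.00694;  (1·δc/c)² = (1×0.0454)² = 0.00206;  (1·δΔT/ΔT)² = (1×0.0891)² = 0.00794
δQ/Q = √(0.0169) = 0.130
Q = 13650 J, so δQ = 0.130 × 13650 = 1780 J.

1780 J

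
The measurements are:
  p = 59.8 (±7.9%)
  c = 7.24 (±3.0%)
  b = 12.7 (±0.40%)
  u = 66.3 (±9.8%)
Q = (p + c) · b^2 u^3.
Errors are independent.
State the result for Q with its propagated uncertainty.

(3.15 ± 0.953) × 10^9

Let w = p + c = 67.0. δw = √(δp² + δc²) = √(22.3 + 0.0472) = 4.73, so δw/w = 0.0705.
Q is then a monomial in w, b, u:
δQ/Q = √((δw/w)² + (2·δb/b)² + (3·δu/u)²) = √(0.00498 + 6.4e-05 + 0.0864) = 0.302
Q = 3.15e+09, so δQ = 0.302 × 3.15e+09 = 9.53e+08.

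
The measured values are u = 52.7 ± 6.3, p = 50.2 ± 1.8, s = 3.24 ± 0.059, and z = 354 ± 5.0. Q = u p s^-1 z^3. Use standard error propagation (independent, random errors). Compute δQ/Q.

0.133

Q is a product of powers, so relative uncertainties combine in quadrature:
  (1·δu/u)² = (1×0.120)² = 0.0143;  (1·δp/p)² = (1×0.0359)² = 0.00129;  (-1·δs/s)² = (-1×0.0182)² = 0.000332;  (3·δz/z)² = (3×0.0141)² = 0.00180
δQ/Q = √(0.0177) = 0.133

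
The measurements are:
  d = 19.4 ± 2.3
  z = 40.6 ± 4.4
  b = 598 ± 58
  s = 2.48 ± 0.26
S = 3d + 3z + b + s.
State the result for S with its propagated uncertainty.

780 ± 59.9

Sums and differences: (δS)² = Σ (cᵢ δxᵢ)².
  (3·δd)² = 47.6;  (3·δz)² = 174;  (δb)² = 3360;  (δs)² = 0.0676
δS = √(3590) = 59.9
S = 780.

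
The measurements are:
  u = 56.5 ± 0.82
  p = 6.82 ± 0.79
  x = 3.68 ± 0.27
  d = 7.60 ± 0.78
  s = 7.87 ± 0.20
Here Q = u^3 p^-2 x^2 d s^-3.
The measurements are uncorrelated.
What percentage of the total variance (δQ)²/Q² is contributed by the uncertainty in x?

(δQ/Q)² = (3·δu/u)² + (-2·δp/p)² + (2·δx/x)² + (1·δd/d)² + (-3·δs/s)²
  u term: (3×0.0145)² = 0.00190
  p term: (-2×0.116)² = 0.0537
  x term: (2×0.0734)² = 0.0215
  d term: (1×0.103)² = 0.0105
  s term: (-3×0.0254)² = 0.00581
Total = 0.0934. Share from x = 0.0215/0.0934 = 0.230.

23.0%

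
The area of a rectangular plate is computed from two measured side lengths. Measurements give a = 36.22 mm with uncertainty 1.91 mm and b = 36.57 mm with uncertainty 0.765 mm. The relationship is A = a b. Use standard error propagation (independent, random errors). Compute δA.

Relative error in a monomial: (δA/A)² = Σ (nᵢ · δxᵢ/xᵢ)².
  (1·δa/a)² = (1×0.0527)² = 0.00278;  (1·δb/b)² = (1×0.0209)² = 0.000438
δA/A = √(0.00322) = 0.0567
A = 1325 mm^2, so δA = 0.0567 × 1325 = 75.1 mm^2.

75.1 mm^2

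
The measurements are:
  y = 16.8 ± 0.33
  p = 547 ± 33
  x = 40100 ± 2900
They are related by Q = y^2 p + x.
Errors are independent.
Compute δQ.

Let w = y^2·p = 1.54e+05. δw/w = √((2·δy/y)² + (1·δp/p)²) = √(0.00154 + 0.00364) = 0.0720, so δw = 11100.
Q = w + x: δQ = √(δw² + δx²) = √(1.24e+08 + 8.41e+06) = 11500

11500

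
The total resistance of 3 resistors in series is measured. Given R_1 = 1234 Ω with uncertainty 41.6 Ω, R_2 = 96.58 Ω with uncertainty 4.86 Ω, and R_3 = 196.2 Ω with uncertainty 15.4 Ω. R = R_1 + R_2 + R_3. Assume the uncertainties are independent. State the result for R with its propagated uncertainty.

R is a linear combination, so absolute uncertainties add in quadrature:
  (δR_1)² = 1730;  (δR_2)² = 23.6;  (δR_3)² = 237
δR = √(1990) = 44.6 Ω
R = 1527 Ω.

1527 ± 44.6 Ω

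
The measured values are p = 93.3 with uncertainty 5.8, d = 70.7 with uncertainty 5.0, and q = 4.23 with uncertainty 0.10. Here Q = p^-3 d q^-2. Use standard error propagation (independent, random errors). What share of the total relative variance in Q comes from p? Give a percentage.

82.8%

(δQ/Q)² = (-3·δp/p)² + (1·δd/d)² + (-2·δq/q)²
  p term: (-3×0.0622)² = 0.0348
  d term: (1×0.0707)² = 0.00500
  q term: (-2×0.0236)² = 0.00224
Total = 0.0420. Share from p = 0.0348/0.0420 = 0.828.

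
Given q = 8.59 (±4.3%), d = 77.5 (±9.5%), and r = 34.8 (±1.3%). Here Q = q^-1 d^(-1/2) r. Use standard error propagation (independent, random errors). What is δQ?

Since Q is a product/quotient, work with relative uncertainties:
  (-1·δq/q)² = (-1×0.0430)² = 0.00185;  (−½·δd/d)² = (-0.5×0.0950)² = 0.00226;  (1·δr/r)² = (1×0.0130)² = 0.000169
δQ/Q = √(0.00427) = 0.0654
Q = 0.460, so δQ = 0.0654 × 0.460 = 0.0301.

0.0301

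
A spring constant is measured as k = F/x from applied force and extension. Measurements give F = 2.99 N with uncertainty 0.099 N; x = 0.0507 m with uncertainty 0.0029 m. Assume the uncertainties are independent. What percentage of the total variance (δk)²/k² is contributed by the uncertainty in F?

(δk/k)² = (1·δF/F)² + (-1·δx/x)²
  F term: (1×0.0331)² = 0.00110
  x term: (-1×0.0572)² = 0.00327
Total = 0.00437. Share from F = 0.00110/0.00437 = 0.251.

25.1%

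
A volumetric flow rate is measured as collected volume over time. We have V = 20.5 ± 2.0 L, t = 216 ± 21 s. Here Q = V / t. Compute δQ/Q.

Relative error in a monomial: (δQ/Q)² = Σ (nᵢ · δxᵢ/xᵢ)².
  (1·δV/V)² = (1×0.0976)² = 0.00952;  (-1·δt/t)² = (-1×0.0972)² = 0.00945
δQ/Q = √(0.0190) = 0.138

0.138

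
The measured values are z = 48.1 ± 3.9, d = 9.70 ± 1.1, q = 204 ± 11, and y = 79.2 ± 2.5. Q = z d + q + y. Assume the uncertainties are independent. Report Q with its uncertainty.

750 ± 66.0

Let p = z·d = 467. δp/p = √((1·δz/z)² + (1·δd/d)²) = √(0.00657 + 0.0129) = 0.139, so δp = 65.0.
Q = p + q + y: δQ = √(δp² + δq² + δy²) = √(4230 + 121 + 6.25) = 66.0
Q = 750.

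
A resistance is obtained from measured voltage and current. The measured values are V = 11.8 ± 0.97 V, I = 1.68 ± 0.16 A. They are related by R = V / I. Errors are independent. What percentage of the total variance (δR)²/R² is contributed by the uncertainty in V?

42.7%

(δR/R)² = (1·δV/V)² + (-1·δI/I)²
  V term: (1×0.0822)² = 0.00676
  I term: (-1×0.0952)² = 0.00907
Total = 0.0158. Share from V = 0.00676/0.0158 = 0.427.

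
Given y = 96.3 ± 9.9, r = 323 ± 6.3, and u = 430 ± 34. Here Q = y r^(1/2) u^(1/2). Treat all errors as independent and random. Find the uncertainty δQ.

3970

For a monomial Q ∝ y, r^(1/2), u^(1/2), fractional errors add in quadrature:
  (1·δy/y)² = (1×0.103)² = 0.0106;  (½·δr/r)² = (0.5×0.0195)² = 9.51e-05;  (½·δu/u)² = (0.5×0.0791)² = 0.00156
δQ/Q = √(0.0122) = 0.111
Q = 35900, so δQ = 0.111 × 35900 = 3970.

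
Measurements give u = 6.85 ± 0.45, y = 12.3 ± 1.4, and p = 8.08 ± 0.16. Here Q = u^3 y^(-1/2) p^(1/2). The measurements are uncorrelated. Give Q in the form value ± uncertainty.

261 ± 53.5

Products/powers → add relative errors in quadrature, weighted by exponent:
  (3·δu/u)² = (3×0.0657)² = 0.0388;  (−½·δy/y)² = (-0.5×0.114)² = 0.00324;  (½·δp/p)² = (0.5×0.0198)² = 9.8e-05
δQ/Q = √(0.0422) = 0.205
Q = 261, so δQ = 0.205 × 261 = 53.5.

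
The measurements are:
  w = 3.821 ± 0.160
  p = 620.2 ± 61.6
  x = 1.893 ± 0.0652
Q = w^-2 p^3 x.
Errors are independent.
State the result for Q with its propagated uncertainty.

(3.093 ± 0.963) × 10^7

For a monomial Q ∝ w^-2, p^3, x, fractional errors add in quadrature:
  (-2·δw/w)² = (-2×0.0419)² = 0.00701;  (3·δp/p)² = (3×0.0993)² = 0.0888;  (1·δx/x)² = (1×0.0344)² = 0.00119
δQ/Q = √(0.0970) = 0.311
Q = 3.093e+07, so δQ = 0.311 × 3.093e+07 = 9.63e+06.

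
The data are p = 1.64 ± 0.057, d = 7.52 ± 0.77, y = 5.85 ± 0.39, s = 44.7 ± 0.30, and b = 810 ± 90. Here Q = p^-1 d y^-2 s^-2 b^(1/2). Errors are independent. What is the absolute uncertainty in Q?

Q is a product of powers, so relative uncertainties combine in quadrature:
  (-1·δp/p)² = (-1×0.0348)² = 0.00121;  (1·δd/d)² = (1×0.102)² = 0.0105;  (-2·δy/y)² = (-2×0.0667)² = 0.0178;  (-2·δs/s)² = (-2×0.00671)² = 0.000180;  (½·δb/b)² = (0.5×0.111)² = 0.00309
δQ/Q = √(0.0327) = 0.181
Q = 0.00191, so δQ = 0.181 × 0.00191 = 0.000345.

0.000345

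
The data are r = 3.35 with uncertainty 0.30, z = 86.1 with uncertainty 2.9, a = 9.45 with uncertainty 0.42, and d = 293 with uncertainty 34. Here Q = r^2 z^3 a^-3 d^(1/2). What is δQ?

36600

Since Q is a product/quotient, work with relative uncertainties:
  (2·δr/r)² = (2×0.0896)² = 0.0321;  (3·δz/z)² = (3×0.0337)² = 0.0102;  (-3·δa/a)² = (-3×0.0444)² = 0.0178;  (½·δd/d)² = (0.5×0.116)² = 0.00337
δQ/Q = √(0.0634) = 0.252
Q = 1.45e+05, so δQ = 0.252 × 1.45e+05 = 36600.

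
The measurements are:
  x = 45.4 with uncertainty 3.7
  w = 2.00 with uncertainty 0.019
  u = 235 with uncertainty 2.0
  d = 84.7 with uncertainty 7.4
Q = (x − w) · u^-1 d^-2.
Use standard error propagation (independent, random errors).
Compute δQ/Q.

Let h = x − w = 43.4. δh = √(δx² + δw²) = √(13.7 + 0.000361) = 3.70, so δh/h = 0.0853.
Q is then a monomial in h, u, d:
δQ/Q = √((δh/h)² + (-1·δu/u)² + (-2·δd/d)²) = √(0.00727 + 7.24e-05 + 0.0305) = 0.195

0.195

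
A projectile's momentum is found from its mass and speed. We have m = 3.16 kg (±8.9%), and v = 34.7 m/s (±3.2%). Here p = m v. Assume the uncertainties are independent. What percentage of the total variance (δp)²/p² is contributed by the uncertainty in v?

11.4%

(δp/p)² = (1·δm/m)² + (1·δv/v)²
  m term: (1×0.0890)² = 0.00792
  v term: (1×0.0320)² = 0.00102
Total = 0.00895. Share from v = 0.00102/0.00895 = 0.114.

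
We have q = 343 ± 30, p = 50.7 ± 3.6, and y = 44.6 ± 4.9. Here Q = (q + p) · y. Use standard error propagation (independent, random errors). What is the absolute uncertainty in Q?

Let u = q + p = 394. δu = √(δq² + δp²) = √(900 + 13.0) = 30.2, so δu/u = 0.0767.
Q is then a monomial in u, y:
δQ/Q = √((δu/u)² + (1·δy/y)²) = √(0.00589 + 0.0121) = 0.134
Q = 17600, so δQ = 0.134 × 17600 = 2350.

2350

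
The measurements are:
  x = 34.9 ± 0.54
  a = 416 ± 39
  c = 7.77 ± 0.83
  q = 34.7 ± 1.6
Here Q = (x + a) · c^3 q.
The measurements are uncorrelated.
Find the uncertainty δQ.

2.46e+06

Let u = x + a = 451. δu = √(δx² + δa²) = √(0.292 + 1520) = 39.0, so δu/u = 0.0865.
Q is then a monomial in u, c, q:
δQ/Q = √((δu/u)² + (3·δc/c)² + (1·δq/q)²) = √(0.00748 + 0.103 + 0.00213) = 0.335
Q = 7.34e+06, so δQ = 0.335 × 7.34e+06 = 2.46e+06.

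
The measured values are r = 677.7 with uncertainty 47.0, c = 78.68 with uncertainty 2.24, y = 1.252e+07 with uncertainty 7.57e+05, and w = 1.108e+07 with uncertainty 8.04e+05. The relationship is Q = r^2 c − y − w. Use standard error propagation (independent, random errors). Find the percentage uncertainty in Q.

41.8%

Let p = r^2·c = 3.614e+07. δp/p = √((2·δr/r)² + (1·δc/c)²) = √(0.0192 + 0.000811) = 0.142, so δp = 5.12e+06.
Q = p − y − w: δQ = √(δp² + δy² + δw²) = √(2.62e+13 + 5.73e+11 + 6.46e+11) = 5.23e+06
Q = 1.254e+07, so δQ/Q = 5.23e+06/1.254e+07 = 0.418.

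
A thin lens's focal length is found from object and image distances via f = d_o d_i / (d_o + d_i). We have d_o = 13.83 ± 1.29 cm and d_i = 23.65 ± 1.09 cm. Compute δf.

0.535 cm

∂f/∂d_o = (d_i/(d_o+d_i))² = 0.398;  ∂f/∂d_i = (d_o/(d_o+d_i))² = 0.136
δf = √((∂f/∂d_o · δd_o)² + (∂f/∂d_i · δd_i)²) = √(0.264 + 0.0220) = 0.535 cm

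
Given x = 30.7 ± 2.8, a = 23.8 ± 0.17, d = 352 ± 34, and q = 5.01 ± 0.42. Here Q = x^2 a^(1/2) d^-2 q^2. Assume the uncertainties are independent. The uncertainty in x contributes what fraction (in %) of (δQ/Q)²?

(δQ/Q)² = (2·δx/x)² + (½·δa/a)² + (-2·δd/d)² + (2·δq/q)²
  x term: (2×0.0912)² = 0.0333
  a term: (0.5×0.00714)² = 1.28e-05
  d term: (-2×0.0966)² = 0.0373
  q term: (2×0.0838)² = 0.0281
Total = 0.0987. Share from x = 0.0333/0.0987 = 0.337.

33.7%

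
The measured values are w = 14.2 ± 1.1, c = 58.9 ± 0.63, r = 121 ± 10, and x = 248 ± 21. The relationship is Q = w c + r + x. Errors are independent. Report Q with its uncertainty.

1210 ± 69.4

Let p = w·c = 836. δp/p = √((1·δw/w)² + (1·δc/c)²) = √(0.00600 + 0.000114) = 0.0782, so δp = 65.4.
Q = p + r + x: δQ = √(δp² + δr² + δx²) = √(4280 + 100 + 441) = 69.4
Q = 1210.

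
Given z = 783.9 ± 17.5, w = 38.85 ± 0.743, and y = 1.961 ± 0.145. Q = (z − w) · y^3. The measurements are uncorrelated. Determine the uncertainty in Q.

1250

Let u = z − w = 745.0. δu = √(δz² + δw²) = √(306 + 0.552) = 17.5, so δu/u = 0.0235.
Q is then a monomial in u, y:
δQ/Q = √((δu/u)² + (3·δy/y)²) = √(0.000553 + 0.0492) = 0.223
Q = 5618, so δQ = 0.223 × 5618 = 1250.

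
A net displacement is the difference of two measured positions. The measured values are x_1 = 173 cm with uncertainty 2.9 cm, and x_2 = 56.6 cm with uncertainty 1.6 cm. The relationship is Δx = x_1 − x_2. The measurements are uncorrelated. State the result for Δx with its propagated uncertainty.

Each term contributes (cᵢ δxᵢ)² to (δΔx)²:
  (δx_1)² = 8.41;  (δx_2)² = 2.56
δΔx = √(11.0) = 3.31 cm
Δx = 116 cm.

116 ± 3.31 cm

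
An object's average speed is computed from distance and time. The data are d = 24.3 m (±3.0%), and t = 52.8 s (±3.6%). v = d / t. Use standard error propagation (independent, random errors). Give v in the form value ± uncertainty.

0.460 ± 0.0216 m/s

Since v is a product/quotient, work with relative uncertainties:
  (1·δd/d)² = (1×0.0300)² = 0.000900;  (-1·δt/t)² = (-1×0.0360)² = 0.00130
δv/v = √(0.00220) = 0.0469
v = 0.460 m/s, so δv = 0.0469 × 0.460 = 0.0216 m/s.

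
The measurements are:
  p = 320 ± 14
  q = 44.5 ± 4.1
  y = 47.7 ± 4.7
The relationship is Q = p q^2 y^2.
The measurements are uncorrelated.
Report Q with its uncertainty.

(1.44 ± 0.394) × 10^9

Relative error in a monomial: (δQ/Q)² = Σ (nᵢ · δxᵢ/xᵢ)².
  (1·δp/p)² = (1×0.0437)² = 0.00191;  (2·δq/q)² = (2×0.0921)² = 0.0340;  (2·δy/y)² = (2×0.0985)² = 0.0388
δQ/Q = √(0.0747) = 0.273
Q = 1.44e+09, so δQ = 0.273 × 1.44e+09 = 3.94e+08.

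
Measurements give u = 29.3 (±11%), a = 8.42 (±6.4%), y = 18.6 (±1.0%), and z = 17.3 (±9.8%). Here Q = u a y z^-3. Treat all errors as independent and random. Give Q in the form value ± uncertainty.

0.886 ± 0.284

Q is a product of powers, so relative uncertainties combine in quadrature:
  (1·δu/u)² = (1×0.110)² = 0.0121;  (1·δa/a)² = (1×0.0640)² = 0.00410;  (1·δy/y)² = (1×0.0100)² = 0.000100;  (-3·δz/z)² = (-3×0.0980)² = 0.0864
δQ/Q = √(0.103) = 0.321
Q = 0.886, so δQ = 0.321 × 0.886 = 0.284.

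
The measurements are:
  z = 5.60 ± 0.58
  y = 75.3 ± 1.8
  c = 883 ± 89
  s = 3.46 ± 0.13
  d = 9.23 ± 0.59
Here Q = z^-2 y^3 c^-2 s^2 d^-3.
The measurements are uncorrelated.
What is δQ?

9.63e-05

Since Q is a product/quotient, work with relative uncertainties:
  (-2·δz/z)² = (-2×0.104)² = 0.0429;  (3·δy/y)² = (3×0.0239)² = 0.00514;  (-2·δc/c)² = (-2×0.101)² = 0.0406;  (2·δs/s)² = (2×0.0376)² = 0.00565;  (-3·δd/d)² = (-3×0.0639)² = 0.0368
δQ/Q = √(0.131) = 0.362
Q = 0.000266, so δQ = 0.362 × 0.000266 = 9.63e-05.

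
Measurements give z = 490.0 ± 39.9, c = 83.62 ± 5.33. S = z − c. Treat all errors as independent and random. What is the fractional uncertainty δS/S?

0.0991

Sums and differences: (δS)² = Σ (cᵢ δxᵢ)².
  (δz)² = 1590;  (δc)² = 28.4
δS = √(1620) = 40.3
S = 406.4, so δS/S = 40.3/406.4 = 0.0991.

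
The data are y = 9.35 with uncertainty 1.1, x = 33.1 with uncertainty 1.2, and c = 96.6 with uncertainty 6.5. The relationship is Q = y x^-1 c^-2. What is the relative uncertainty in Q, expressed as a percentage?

18.2%

For a monomial Q ∝ y, x^-1, c^-2, fractional errors add in quadrature:
  (1·δy/y)² = (1×0.118)² = 0.0138;  (-1·δx/x)² = (-1×0.0363)² = 0.00131;  (-2·δc/c)² = (-2×0.0673)² = 0.0181
δQ/Q = √(0.0333) = 0.182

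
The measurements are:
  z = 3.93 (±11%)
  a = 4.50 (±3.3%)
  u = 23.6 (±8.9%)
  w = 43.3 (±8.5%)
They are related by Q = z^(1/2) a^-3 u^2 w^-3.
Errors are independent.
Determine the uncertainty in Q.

4.94e-05

Relative error in a monomial: (δQ/Q)² = Σ (nᵢ · δxᵢ/xᵢ)².
  (½·δz/z)² = (0.5×0.110)² = 0.00302;  (-3·δa/a)² = (-3×0.0330)² = 0.00980;  (2·δu/u)² = (2×0.0890)² = 0.0317;  (-3·δw/w)² = (-3×0.0850)² = 0.0650
δQ/Q = √(0.110) = 0.331
Q = 0.000149, so δQ = 0.331 × 0.000149 = 4.94e-05.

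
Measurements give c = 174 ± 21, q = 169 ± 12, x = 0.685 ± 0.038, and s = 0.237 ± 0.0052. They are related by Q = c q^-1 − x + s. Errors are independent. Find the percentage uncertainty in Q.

Let p = c·q^-1 = 1.03. δp/p = √((1·δc/c)² + (-1·δq/q)²) = √(0.0146 + 0.00504) = 0.140, so δp = 0.144.
Q = p − x + s: δQ = √(δp² + δx² + δs²) = √(0.0208 + 0.00144 + 2.7e-05) = 0.149
Q = 0.582, so δQ/Q = 0.149/0.582 = 0.257.

25.7%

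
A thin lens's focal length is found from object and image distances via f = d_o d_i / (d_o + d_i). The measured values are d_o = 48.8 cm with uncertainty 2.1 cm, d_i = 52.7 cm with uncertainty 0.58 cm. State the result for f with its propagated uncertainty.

25.3 ± 0.582 cm

∂f/∂d_o = (d_i/(d_o+d_i))² = 0.270;  ∂f/∂d_i = (d_o/(d_o+d_i))² = 0.231
δf = √((∂f/∂d_o · δd_o)² + (∂f/∂d_i · δd_i)²) = √(0.320 + 0.0180) = 0.582 cm
f = 25.3 cm.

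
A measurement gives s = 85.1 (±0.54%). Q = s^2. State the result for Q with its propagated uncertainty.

7240 ± 78.2

Q is a product of powers, so relative uncertainties combine in quadrature:
  (2·δs/s)² = (2×0.00540)² = 0.000117
δQ/Q = √(0.000117) = 0.0108
Q = 7240, so δQ = 0.0108 × 7240 = 78.2.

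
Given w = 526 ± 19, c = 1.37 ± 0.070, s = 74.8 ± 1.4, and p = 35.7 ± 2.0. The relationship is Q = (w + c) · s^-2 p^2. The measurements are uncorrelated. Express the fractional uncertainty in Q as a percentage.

12.4%

Let u = w + c = 527. δu = √(δw² + δc²) = √(361 + 0.00490) = 19.0, so δu/u = 0.0360.
Q is then a monomial in u, s, p:
δQ/Q = √((δu/u)² + (-2·δs/s)² + (2·δp/p)²) = √(0.00130 + 0.00140 + 0.0126) = 0.124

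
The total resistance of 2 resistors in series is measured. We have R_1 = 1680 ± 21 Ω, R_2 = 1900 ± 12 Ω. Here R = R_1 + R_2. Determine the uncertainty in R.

Each term contributes (cᵢ δxᵢ)² to (δR)²:
  (δR_1)² = 441;  (δR_2)² = 144
δR = √(585) = 24.2 Ω

24.2 Ω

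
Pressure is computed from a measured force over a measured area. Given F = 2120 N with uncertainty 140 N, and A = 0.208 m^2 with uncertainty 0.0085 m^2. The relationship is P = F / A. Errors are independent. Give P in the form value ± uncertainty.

For a monomial P ∝ F, A^-1, fractional errors add in quadrature:
  (1·δF/F)² = (1×0.0660)² = 0.00436;  (-1·δA/A)² = (-1×0.0409)² = 0.00167
δP/P = √(0.00603) = 0.0777
P = 10200 Pa, so δP = 0.0777 × 10200 = 792 Pa.

10200 ± 792 Pa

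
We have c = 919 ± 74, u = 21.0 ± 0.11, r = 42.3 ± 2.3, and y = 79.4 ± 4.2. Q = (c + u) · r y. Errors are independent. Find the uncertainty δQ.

3.45e+05

Let w = c + u = 940. δw = √(δc² + δu²) = √(5480 + 0.0121) = 74.0, so δw/w = 0.0787.
Q is then a monomial in w, r, y:
δQ/Q = √((δw/w)² + (1·δr/r)² + (1·δy/y)²) = √(0.00620 + 0.00296 + 0.00280) = 0.109
Q = 3.16e+06, so δQ = 0.109 × 3.16e+06 = 3.45e+05.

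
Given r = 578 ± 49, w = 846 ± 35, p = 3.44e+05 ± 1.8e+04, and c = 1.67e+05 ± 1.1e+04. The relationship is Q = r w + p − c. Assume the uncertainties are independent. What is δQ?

50700

Let h = r·w = 4.89e+05. δh/h = √((1·δr/r)² + (1·δw/w)²) = √(0.00719 + 0.00171) = 0.0943, so δh = 46100.
Q = h + p − c: δQ = √(δh² + δp² + δc²) = √(2.13e+09 + 3.24e+08 + 1.21e+08) = 50700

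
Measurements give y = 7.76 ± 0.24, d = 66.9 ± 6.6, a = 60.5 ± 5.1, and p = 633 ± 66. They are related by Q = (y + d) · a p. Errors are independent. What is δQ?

Let u = y + d = 74.7. δu = √(δy² + δd²) = √(0.0576 + 43.6) = 6.60, so δu/u = 0.0885.
Q is then a monomial in u, a, p:
δQ/Q = √((δu/u)² + (1·δa/a)² + (1·δp/p)²) = √(0.00783 + 0.00711 + 0.0109) = 0.161
Q = 2.86e+06, so δQ = 0.161 × 2.86e+06 = 4.59e+05.

4.59e+05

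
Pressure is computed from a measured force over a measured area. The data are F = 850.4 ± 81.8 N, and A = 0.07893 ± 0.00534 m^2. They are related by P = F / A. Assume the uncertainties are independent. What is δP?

Relative error in a monomial: (δP/P)² = Σ (nᵢ · δxᵢ/xᵢ)².
  (1·δF/F)² = (1×0.0962)² = 0.00925;  (-1·δA/A)² = (-1×0.0677)² = 0.00458
δP/P = √(0.0138) = 0.118
P = 10770 Pa, so δP = 0.118 × 10770 = 1270 Pa.

1270 Pa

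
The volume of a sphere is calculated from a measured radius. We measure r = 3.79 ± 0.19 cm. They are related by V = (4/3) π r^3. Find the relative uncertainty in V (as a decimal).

V ∝ r^3, so δV/V = |3| · δr/r = 3 × 0.0501 = 0.150.

0.150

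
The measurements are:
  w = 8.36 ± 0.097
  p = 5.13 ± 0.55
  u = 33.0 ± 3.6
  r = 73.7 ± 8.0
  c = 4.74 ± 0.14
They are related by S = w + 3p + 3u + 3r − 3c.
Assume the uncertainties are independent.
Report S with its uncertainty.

For a sum/difference, combine absolute errors in quadrature:
  (δw)² = 0.00941;  (3·δp)² = 2.72;  (3·δu)² = 117;  (3·δr)² = 576;  (3·δc)² = 0.176
δS = √(696) = 26.4
S = 330.

330 ± 26.4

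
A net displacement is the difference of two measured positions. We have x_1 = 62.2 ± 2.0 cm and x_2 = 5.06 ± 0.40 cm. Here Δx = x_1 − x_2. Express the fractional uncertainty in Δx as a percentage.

For a sum/difference, combine absolute errors in quadrature:
  (δx_1)² = 4.00;  (δx_2)² = 0.160
δΔx = √(4.16) = 2.04 cm
Δx = 57.1 cm, so δΔx/Δx = 2.04/57.1 = 0.0357.

3.57%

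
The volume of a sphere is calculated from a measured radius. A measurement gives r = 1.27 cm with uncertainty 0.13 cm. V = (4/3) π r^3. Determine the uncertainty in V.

V ∝ r^3, so δV/V = |3| · δr/r = 3 × 0.102 = 0.307.
V = 8.58 cm^3, so δV = 0.307 × 8.58 = 2.63 cm^3.

2.63 cm^3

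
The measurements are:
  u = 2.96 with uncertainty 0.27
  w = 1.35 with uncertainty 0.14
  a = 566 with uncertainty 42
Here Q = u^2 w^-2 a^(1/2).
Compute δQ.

31.9

Each factor contributes (exponent × relative error)² to (δQ/Q)²:
  (2·δu/u)² = (2×0.0912)² = 0.0333;  (-2·δw/w)² = (-2×0.104)² = 0.0430;  (½·δa/a)² = (0.5×0.0742)² = 0.00138
δQ/Q = √(0.0777) = 0.279
Q = 114, so δQ = 0.279 × 114 = 31.9.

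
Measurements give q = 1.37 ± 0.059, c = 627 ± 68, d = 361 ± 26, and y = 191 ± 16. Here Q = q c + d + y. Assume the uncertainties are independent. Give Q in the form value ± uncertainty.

1410 ± 105

Let p = q·c = 859. δp/p = √((1·δq/q)² + (1·δc/c)²) = √(0.00185 + 0.0118) = 0.117, so δp = 100.
Q = p + d + y: δQ = √(δp² + δd² + δy²) = √(10000 + 676 + 256) = 105
Q = 1410.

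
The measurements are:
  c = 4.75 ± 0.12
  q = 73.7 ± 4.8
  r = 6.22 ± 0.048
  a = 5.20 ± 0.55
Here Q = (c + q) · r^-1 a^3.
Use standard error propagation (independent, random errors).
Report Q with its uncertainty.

1770 ± 573

Let u = c + q = 78.5. δu = √(δc² + δq²) = √(0.0144 + 23.0) = 4.80, so δu/u = 0.0612.
Q is then a monomial in u, r, a:
δQ/Q = √((δu/u)² + (-1·δr/r)² + (3·δa/a)²) = √(0.00375 + 5.96e-05 + 0.101) = 0.323
Q = 1770, so δQ = 0.323 × 1770 = 573.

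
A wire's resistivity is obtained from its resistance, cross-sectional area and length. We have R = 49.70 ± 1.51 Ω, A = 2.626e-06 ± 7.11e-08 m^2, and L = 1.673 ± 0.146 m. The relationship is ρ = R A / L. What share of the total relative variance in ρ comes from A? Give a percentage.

(δρ/ρ)² = (1·δR/R)² + (1·δA/A)² + (-1·δL/L)²
  R term: (1×0.0304)² = 0.000923
  A term: (1×0.0271)² = 0.000733
  L term: (-1×0.0873)² = 0.00762
Total = 0.00927. Share from A = 0.000733/0.00927 = 0.0791.

7.91%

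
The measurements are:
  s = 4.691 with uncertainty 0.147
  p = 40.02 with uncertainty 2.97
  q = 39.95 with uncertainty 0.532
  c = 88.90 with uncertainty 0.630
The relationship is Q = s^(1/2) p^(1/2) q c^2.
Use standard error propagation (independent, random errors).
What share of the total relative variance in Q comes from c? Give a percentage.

(δQ/Q)² = (½·δs/s)² + (½·δp/p)² + (1·δq/q)² + (2·δc/c)²
  s term: (0.5×0.0313)² = 0.000245
  p term: (0.5×0.0742)² = 0.00138
  q term: (1×0.0133)² = 0.000177
  c term: (2×0.00709)² = 0.000201
Total = 0.00200. Share from c = 0.000201/0.00200 = 0.100.

10.0%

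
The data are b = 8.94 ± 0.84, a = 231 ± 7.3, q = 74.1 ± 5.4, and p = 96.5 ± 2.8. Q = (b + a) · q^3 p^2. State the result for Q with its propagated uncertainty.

Let u = b + a = 240. δu = √(δb² + δa²) = √(0.706 + 53.3) = 7.35, so δu/u = 0.0306.
Q is then a monomial in u, q, p:
δQ/Q = √((δu/u)² + (3·δq/q)² + (2·δp/p)²) = √(0.000938 + 0.0478 + 0.00337) = 0.228
Q = 9.09e+11, so δQ = 0.228 × 9.09e+11 = 2.08e+11.

(9.09 ± 2.08) × 10^11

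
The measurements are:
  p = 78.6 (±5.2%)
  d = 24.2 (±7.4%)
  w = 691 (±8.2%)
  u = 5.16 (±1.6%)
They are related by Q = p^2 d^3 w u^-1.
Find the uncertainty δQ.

3.04e+09

Relative error in a monomial: (δQ/Q)² = Σ (nᵢ · δxᵢ/xᵢ)².
  (2·δp/p)² = (2×0.0520)² = 0.0108;  (3·δd/d)² = (3×0.0740)² = 0.0493;  (1·δw/w)² = (1×0.0820)² = 0.00672;  (-1·δu/u)² = (-1×0.0160)² = 0.000256
δQ/Q = √(0.0671) = 0.259
Q = 1.17e+10, so δQ = 0.259 × 1.17e+10 = 3.04e+09.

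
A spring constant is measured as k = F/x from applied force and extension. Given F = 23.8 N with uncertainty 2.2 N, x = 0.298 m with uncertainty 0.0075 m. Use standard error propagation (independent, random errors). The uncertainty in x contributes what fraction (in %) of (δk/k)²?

6.90%

(δk/k)² = (1·δF/F)² + (-1·δx/x)²
  F term: (1×0.0924)² = 0.00854
  x term: (-1×0.0252)² = 0.000633
Total = 0.00918. Share from x = 0.000633/0.00918 = 0.0690.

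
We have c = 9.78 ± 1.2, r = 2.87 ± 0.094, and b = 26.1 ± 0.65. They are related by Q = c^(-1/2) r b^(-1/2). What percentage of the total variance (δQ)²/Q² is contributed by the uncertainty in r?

21.5%

(δQ/Q)² = (−½·δc/c)² + (1·δr/r)² + (−½·δb/b)²
  c term: (-0.5×0.123)² = 0.00376
  r term: (1×0.0328)² = 0.00107
  b term: (-0.5×0.0249)² = 0.000155
Total = 0.00499. Share from r = 0.00107/0.00499 = 0.215.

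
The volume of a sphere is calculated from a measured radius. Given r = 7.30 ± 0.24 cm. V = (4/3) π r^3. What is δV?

Since V is a product/quotient, work with relative uncertainties:
  (3·δr/r)² = (3×0.0329)² = 0.00973
δV/V = √(0.00973) = 0.0986
V = 1630 cm^3, so δV = 0.0986 × 1630 = 161 cm^3.

161 cm^3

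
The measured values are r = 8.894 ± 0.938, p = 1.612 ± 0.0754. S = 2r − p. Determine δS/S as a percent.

11.6%

For a sum/difference, combine absolute errors in quadrature:
  (2·δr)² = 3.52;  (δp)² = 0.00569
δS = √(3.53) = 1.88
S = 16.18, so δS/S = 1.88/16.18 = 0.116.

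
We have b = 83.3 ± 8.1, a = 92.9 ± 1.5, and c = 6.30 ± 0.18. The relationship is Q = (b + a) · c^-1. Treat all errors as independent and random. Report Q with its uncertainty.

Let u = b + a = 176. δu = √(δb² + δa²) = √(65.6 + 2.25) = 8.24, so δu/u = 0.0468.
Q is then a monomial in u, c:
δQ/Q = √((δu/u)² + (-1·δc/c)²) = √(0.00219 + 0.000816) = 0.0548
Q = 28.0, so δQ = 0.0548 × 28.0 = 1.53.

28.0 ± 1.53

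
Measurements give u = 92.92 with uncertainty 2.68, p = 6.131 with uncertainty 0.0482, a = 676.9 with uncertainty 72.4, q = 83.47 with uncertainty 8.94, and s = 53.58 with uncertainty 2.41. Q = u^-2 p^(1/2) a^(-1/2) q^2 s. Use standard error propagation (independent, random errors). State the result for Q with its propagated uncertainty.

For a monomial Q ∝ u^-2, p^(1/2), a^(-1/2), q^2, s, fractional errors add in quadrature:
  (-2·δu/u)² = (-2×0.0288)² = 0.00333;  (½·δp/p)² = (0.5×0.00786)² = 1.55e-05;  (−½·δa/a)² = (-0.5×0.107)² = 0.00286;  (2·δq/q)² = (2×0.107)² = 0.0459;  (1·δs/s)² = (1×0.0450)² = 0.00202
δQ/Q = √(0.0541) = 0.233
Q = 4.115, so δQ = 0.233 × 4.115 = 0.957.

4.115 ± 0.957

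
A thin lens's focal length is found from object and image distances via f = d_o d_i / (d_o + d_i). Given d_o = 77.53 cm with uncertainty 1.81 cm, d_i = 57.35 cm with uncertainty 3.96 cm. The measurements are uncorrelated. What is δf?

1.35 cm

∂f/∂d_o = (d_i/(d_o+d_i))² = 0.181;  ∂f/∂d_i = (d_o/(d_o+d_i))² = 0.330
δf = √((∂f/∂d_o · δd_o)² + (∂f/∂d_i · δd_i)²) = √(0.107 + 1.71) = 1.35 cm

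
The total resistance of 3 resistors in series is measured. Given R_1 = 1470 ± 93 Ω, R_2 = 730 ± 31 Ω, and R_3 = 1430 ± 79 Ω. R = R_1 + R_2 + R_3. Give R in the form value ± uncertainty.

Absolute uncertainties add in quadrature for a linear combination:
  (δR_1)² = 8650;  (δR_2)² = 961;  (δR_3)² = 6240
δR = √(15900) = 126 Ω
R = 3630 Ω.

3630 ± 126 Ω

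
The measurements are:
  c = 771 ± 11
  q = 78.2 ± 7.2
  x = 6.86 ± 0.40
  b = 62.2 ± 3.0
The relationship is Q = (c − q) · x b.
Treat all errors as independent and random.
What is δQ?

23100

Let u = c − q = 693. δu = √(δc² + δq²) = √(121 + 51.8) = 13.1, so δu/u = 0.0190.
Q is then a monomial in u, x, b:
δQ/Q = √((δu/u)² + (1·δx/x)² + (1·δb/b)²) = √(0.000360 + 0.00340 + 0.00233) = 0.0780
Q = 2.96e+05, so δQ = 0.0780 × 2.96e+05 = 23100.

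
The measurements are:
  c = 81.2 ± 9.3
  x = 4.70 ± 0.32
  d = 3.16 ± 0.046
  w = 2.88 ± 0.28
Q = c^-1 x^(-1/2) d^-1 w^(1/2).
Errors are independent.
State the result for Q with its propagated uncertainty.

Products/powers → add relative errors in quadrature, weighted by exponent:
  (-1·δc/c)² = (-1×0.115)² = 0.0131;  (−½·δx/x)² = (-0.5×0.0681)² = 0.00116;  (-1·δd/d)² = (-1×0.0146)² = 0.000212;  (½·δw/w)² = (0.5×0.0972)² = 0.00236
δQ/Q = √(0.0169) = 0.130
Q = 0.00305, so δQ = 0.130 × 0.00305 = 0.000396.

0.00305 ± 0.000396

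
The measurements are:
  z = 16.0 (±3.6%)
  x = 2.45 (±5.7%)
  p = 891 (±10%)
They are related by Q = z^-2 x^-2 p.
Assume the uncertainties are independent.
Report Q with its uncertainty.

0.580 ± 0.0973

Products/powers → add relative errors in quadrature, weighted by exponent:
  (-2·δz/z)² = (-2×0.0360)² = 0.00518;  (-2·δx/x)² = (-2×0.0570)² = 0.0130;  (1·δp/p)² = (1×0.100)² = 0.0100
δQ/Q = √(0.0282) = 0.168
Q = 0.580, so δQ = 0.168 × 0.580 = 0.0973.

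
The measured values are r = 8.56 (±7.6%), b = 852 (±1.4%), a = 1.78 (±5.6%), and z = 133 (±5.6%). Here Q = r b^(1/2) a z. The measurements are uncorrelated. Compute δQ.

Products/powers → add relative errors in quadrature, weighted by exponent:
  (1·δr/r)² = (1×0.0760)² = 0.00578;  (½·δb/b)² = (0.5×0.0140)² = 4.9e-05;  (1·δa/a)² = (1×0.0560)² = 0.00314;  (1·δz/z)² = (1×0.0560)² = 0.00314
δQ/Q = √(0.0121) = 0.110
Q = 59200, so δQ = 0.110 × 59200 = 6510.

6510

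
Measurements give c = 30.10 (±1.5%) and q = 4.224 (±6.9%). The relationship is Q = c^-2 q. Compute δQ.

Products/powers → add relative errors in quadrature, weighted by exponent:
  (-2·δc/c)² = (-2×0.0150)² = 0.000900;  (1·δq/q)² = (1×0.0690)² = 0.00476
δQ/Q = √(0.00566) = 0.0752
Q = 0.004662, so δQ = 0.0752 × 0.004662 = 0.000351.

0.000351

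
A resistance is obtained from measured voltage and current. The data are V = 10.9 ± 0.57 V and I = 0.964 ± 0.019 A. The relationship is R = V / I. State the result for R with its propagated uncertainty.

11.3 ± 0.632 Ω

For a monomial R ∝ V, I^-1, fractional errors add in quadrature:
  (1·δV/V)² = (1×0.0523)² = 0.00273;  (-1·δI/I)² = (-1×0.0197)² = 0.000388
δR/R = √(0.00312) = 0.0559
R = 11.3 Ω, so δR = 0.0559 × 11.3 = 0.632 Ω.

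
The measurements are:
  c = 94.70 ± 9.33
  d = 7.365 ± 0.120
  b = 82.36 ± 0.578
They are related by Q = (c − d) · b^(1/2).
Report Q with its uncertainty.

792.6 ± 84.7

Let u = c − d = 87.34. δu = √(δc² + δd²) = √(87.0 + 0.0144) = 9.33, so δu/u = 0.107.
Q is then a monomial in u, b:
δQ/Q = √((δu/u)² + (½·δb/b)²) = √(0.0114 + 1.23e-05) = 0.107
Q = 792.6, so δQ = 0.107 × 792.6 = 84.7.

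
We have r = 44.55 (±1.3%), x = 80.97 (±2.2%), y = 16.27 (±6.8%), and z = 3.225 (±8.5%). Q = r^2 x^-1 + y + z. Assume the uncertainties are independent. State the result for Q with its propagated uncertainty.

44.01 ± 1.41

Let p = r^2·x^-1 = 24.51. δp/p = √((2·δr/r)² + (-1·δx/x)²) = √(0.000676 + 0.000484) = 0.0341, so δp = 0.835.
Q = p + y + z: δQ = √(δp² + δy² + δz²) = √(0.697 + 1.22 + 0.0751) = 1.41
Q = 44.01.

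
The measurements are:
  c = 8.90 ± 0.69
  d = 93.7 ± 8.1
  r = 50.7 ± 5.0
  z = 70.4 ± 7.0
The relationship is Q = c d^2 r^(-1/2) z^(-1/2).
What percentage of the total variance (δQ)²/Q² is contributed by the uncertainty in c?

14.7%

(δQ/Q)² = (1·δc/c)² + (2·δd/d)² + (−½·δr/r)² + (−½·δz/z)²
  c term: (1×0.0775)² = 0.00601
  d term: (2×0.0864)² = 0.0299
  r term: (-0.5×0.0986)² = 0.00243
  z term: (-0.5×0.0994)² = 0.00247
Total = 0.0408. Share from c = 0.00601/0.0408 = 0.147.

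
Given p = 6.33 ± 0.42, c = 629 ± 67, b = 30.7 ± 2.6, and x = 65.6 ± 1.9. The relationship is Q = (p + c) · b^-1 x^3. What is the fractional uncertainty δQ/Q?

Let u = p + c = 635. δu = √(δp² + δc²) = √(0.176 + 4490) = 67.0, so δu/u = 0.105.
Q is then a monomial in u, b, x:
δQ/Q = √((δu/u)² + (-1·δb/b)² + (3·δx/x)²) = √(0.0111 + 0.00717 + 0.00755) = 0.161

0.161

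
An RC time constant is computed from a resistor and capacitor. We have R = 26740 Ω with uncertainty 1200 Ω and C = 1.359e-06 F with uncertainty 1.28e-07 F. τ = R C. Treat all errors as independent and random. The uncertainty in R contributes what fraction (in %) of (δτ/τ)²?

18.5%

(δτ/τ)² = (1·δR/R)² + (1·δC/C)²
  R term: (1×0.0449)² = 0.00201
  C term: (1×0.0942)² = 0.00887
Total = 0.0109. Share from R = 0.00201/0.0109 = 0.185.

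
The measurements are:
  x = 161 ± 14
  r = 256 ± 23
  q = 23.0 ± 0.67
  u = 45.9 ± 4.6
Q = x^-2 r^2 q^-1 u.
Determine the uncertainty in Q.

1.37

For a monomial Q ∝ x^-2, r^2, q^-1, u, fractional errors add in quadrature:
  (-2·δx/x)² = (-2×0.0870)² = 0.0302;  (2·δr/r)² = (2×0.0898)² = 0.0323;  (-1·δq/q)² = (-1×0.0291)² = 0.000849;  (1·δu/u)² = (1×0.100)² = 0.0100
δQ/Q = √(0.0734) = 0.271
Q = 5.05, so δQ = 0.271 × 5.05 = 1.37.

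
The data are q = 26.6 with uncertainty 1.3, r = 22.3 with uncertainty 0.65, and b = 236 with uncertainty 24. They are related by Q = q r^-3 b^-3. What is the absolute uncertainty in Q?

5.86e-11

For a monomial Q ∝ q, r^-3, b^-3, fractional errors add in quadrature:
  (1·δq/q)² = (1×0.0489)² = 0.00239;  (-3·δr/r)² = (-3×0.0291)² = 0.00765;  (-3·δb/b)² = (-3×0.102)² = 0.0931
δQ/Q = √(0.103) = 0.321
Q = 1.82e-10, so δQ = 0.321 × 1.82e-10 = 5.86e-11.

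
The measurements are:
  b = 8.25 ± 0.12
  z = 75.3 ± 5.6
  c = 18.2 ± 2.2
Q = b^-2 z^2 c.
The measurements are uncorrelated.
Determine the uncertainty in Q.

For a monomial Q ∝ b^-2, z^2, c, fractional errors add in quadrature:
  (-2·δb/b)² = (-2×0.0145)² = 0.000846;  (2·δz/z)² = (2×0.0744)² = 0.0221;  (1·δc/c)² = (1×0.121)² = 0.0146
δQ/Q = √(0.0376) = 0.194
Q = 1520, so δQ = 0.194 × 1520 = 294.

294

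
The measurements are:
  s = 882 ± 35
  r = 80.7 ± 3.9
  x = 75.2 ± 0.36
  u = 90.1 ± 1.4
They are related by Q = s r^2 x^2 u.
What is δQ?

3.1e+11

For a monomial Q ∝ s, r^2, x^2, u, fractional errors add in quadrature:
  (1·δs/s)² = (1×0.0397)² = 0.00157;  (2·δr/r)² = (2×0.0483)² = 0.00934;  (2·δx/x)² = (2×0.00479)² = 9.17e-05;  (1·δu/u)² = (1×0.0155)² = 0.000241
δQ/Q = √(0.0112) = 0.106
Q = 2.93e+12, so δQ = 0.106 × 2.93e+12 = 3.1e+11.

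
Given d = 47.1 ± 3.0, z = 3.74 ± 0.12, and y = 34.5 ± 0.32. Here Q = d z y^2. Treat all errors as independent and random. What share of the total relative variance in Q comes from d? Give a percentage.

(δQ/Q)² = (1·δd/d)² + (1·δz/z)² + (2·δy/y)²
  d term: (1×0.0637)² = 0.00406
  z term: (1×0.0321)² = 0.00103
  y term: (2×0.00928)² = 0.000344
Total = 0.00543. Share from d = 0.00406/0.00543 = 0.747.

74.7%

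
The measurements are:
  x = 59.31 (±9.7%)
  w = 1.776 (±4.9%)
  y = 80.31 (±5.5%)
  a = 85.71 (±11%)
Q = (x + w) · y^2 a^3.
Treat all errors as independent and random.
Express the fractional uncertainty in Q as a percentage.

Let u = x + w = 61.09. δu = √(δx² + δw²) = √(33.1 + 0.00757) = 5.75, so δu/u = 0.0942.
Q is then a monomial in u, y, a:
δQ/Q = √((δu/u)² + (2·δy/y)² + (3·δa/a)²) = √(0.00887 + 0.0121 + 0.109) = 0.360

36.0%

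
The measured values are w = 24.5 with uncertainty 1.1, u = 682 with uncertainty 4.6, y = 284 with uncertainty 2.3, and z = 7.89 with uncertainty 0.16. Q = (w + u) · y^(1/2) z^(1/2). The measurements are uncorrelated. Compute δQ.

428

Let h = w + u = 706. δh = √(δw² + δu²) = √(1.21 + 21.2) = 4.73, so δh/h = 0.00669.
Q is then a monomial in h, y, z:
δQ/Q = √((δh/h)² + (½·δy/y)² + (½·δz/z)²) = √(4.48e-05 + 1.64e-05 + 0.000103) = 0.0128
Q = 33400, so δQ = 0.0128 × 33400 = 428.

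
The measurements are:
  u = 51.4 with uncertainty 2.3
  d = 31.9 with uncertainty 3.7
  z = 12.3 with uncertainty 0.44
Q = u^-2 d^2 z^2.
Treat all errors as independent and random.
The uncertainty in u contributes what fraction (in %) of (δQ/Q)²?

12.0%

(δQ/Q)² = (-2·δu/u)² + (2·δd/d)² + (2·δz/z)²
  u term: (-2×0.0447)² = 0.00801
  d term: (2×0.116)² = 0.0538
  z term: (2×0.0358)² = 0.00512
Total = 0.0669. Share from u = 0.00801/0.0669 = 0.120.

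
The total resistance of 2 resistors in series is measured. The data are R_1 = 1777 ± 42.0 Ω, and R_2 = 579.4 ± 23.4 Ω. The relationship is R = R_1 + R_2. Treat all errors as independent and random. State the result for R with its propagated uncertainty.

R is a linear combination, so absolute uncertainties add in quadrature:
  (δR_1)² = 1760;  (δR_2)² = 548
δR = √(2310) = 48.1 Ω
R = 2356 Ω.

2356 ± 48.1 Ω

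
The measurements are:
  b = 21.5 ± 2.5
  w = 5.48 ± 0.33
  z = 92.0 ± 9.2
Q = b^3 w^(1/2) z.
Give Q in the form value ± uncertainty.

(2.14 ± 0.779) × 10^6

For a monomial Q ∝ b^3, w^(1/2), z, fractional errors add in quadrature:
  (3·δb/b)² = (3×0.116)² = 0.122;  (½·δw/w)² = (0.5×0.0602)² = 0.000907;  (1·δz/z)² = (1×0.100)² = 0.0100
δQ/Q = √(0.133) = 0.364
Q = 2.14e+06, so δQ = 0.364 × 2.14e+06 = 7.79e+05.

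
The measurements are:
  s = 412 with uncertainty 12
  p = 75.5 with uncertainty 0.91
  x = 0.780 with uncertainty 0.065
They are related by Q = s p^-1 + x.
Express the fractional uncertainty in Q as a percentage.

2.95%

Let w = s·p^-1 = 5.46. δw/w = √((1·δs/s)² + (-1·δp/p)²) = √(0.000848 + 0.000145) = 0.0315, so δw = 0.172.
Q = w + x: δQ = √(δw² + δx²) = √(0.0296 + 0.00423) = 0.184
Q = 6.24, so δQ/Q = 0.184/6.24 = 0.0295.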